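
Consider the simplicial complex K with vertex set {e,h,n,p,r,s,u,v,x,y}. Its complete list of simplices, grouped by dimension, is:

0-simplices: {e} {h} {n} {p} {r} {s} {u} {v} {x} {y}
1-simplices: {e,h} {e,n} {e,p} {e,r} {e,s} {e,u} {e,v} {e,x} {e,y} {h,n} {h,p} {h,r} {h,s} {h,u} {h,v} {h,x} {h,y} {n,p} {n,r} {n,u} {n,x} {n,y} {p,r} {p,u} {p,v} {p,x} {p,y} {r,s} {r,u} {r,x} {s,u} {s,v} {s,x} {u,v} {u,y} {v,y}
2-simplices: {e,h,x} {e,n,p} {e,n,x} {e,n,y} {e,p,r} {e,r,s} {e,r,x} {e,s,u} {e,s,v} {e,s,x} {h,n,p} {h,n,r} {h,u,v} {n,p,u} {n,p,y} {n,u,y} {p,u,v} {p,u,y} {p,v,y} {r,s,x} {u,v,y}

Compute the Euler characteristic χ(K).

χ(K)=-5

n_0=10 n_1=36 n_2=21
χ=+10−36+21=-5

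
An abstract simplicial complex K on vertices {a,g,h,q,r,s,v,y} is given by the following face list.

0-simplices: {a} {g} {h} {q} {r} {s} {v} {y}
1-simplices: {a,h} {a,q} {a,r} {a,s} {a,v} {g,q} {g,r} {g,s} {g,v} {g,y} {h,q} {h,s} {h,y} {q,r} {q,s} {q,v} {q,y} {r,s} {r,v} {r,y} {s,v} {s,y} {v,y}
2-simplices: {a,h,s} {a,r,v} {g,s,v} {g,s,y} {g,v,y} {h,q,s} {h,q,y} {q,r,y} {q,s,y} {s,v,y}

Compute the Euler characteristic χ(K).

χ(K)=-5

n_0=8 n_1=23 n_2=10
χ=+8−23+10=-5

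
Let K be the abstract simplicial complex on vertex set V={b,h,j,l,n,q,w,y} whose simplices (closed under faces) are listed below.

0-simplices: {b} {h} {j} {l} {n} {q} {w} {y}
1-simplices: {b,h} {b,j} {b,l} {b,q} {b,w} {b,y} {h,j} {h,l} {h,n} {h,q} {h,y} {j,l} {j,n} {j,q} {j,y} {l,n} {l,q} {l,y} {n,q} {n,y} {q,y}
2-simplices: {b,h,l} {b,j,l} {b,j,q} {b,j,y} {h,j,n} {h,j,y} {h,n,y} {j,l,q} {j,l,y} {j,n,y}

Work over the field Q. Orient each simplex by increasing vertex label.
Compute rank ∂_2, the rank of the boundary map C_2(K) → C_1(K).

n_0=8 n_1=21 n_2=10  [Q]
∂1: piv[bh,bj,bl,bq,bw,by,hn] rk=7  ker:hj,hl,hq,hy,jl,jn,jq,jy,ln,lq,ly,nq,ny,qy
∂2: piv[bhl,bjl,bjq,bjy,hjn,hjy,hny,jlq,jly] rk=9  ker:jny
rk∂_2=9

rank∂_2=9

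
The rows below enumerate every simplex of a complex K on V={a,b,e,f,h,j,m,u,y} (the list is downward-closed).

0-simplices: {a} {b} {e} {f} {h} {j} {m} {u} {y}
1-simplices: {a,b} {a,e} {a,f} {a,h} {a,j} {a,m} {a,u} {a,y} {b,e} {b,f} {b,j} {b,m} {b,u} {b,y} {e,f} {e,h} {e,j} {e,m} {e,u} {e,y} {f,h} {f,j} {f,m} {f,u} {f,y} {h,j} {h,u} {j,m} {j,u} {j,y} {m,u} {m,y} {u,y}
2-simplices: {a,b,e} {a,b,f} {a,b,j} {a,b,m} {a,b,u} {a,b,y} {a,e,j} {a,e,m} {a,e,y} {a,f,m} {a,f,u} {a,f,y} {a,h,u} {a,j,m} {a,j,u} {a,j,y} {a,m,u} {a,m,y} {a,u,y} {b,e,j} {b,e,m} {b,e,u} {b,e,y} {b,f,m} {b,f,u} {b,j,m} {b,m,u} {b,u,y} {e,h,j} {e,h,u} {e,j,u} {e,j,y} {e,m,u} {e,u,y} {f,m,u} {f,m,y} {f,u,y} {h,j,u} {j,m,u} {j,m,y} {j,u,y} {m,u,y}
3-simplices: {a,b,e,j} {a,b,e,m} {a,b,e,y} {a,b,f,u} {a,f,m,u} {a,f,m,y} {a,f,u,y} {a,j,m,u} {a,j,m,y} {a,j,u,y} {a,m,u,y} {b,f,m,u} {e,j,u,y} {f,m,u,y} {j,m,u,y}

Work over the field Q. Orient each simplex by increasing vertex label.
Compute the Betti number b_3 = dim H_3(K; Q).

b_3=2

n_0=9 n_1=33 n_2=42 n_3=15  [Q]
∂1: piv[ab,ae,af,ah,aj,am,au,ay] rk=8  ker:be,bf,bj,bm,bu,by,ef,eh,ej,em,eu,ey,fh,fj,fm,fu,fy,hj,hu,jm,ju,jy,mu,my,uy
∂2: piv[abe,abf,abj,abm,abu,aby,aej,aem,aey,afm,afu,afy,ahu,ajm,aju,ajy,amu,amy,auy,beu,ehj,ehu] rk=22  ker:bej,bem,bey,bfm,bfu,bjm,bmu,buy,eju,ejy,emu,euy,fmu,fmy,fuy,hju,jmu,jmy,juy,muy
∂3: piv[abej,abem,abey,abfu,afmu,afmy,afuy,ajmu,ajmy,ajuy,amuy,bfmu,ejuy] rk=13  ker:fmuy,jmuy
b_3=(15−13)−0=2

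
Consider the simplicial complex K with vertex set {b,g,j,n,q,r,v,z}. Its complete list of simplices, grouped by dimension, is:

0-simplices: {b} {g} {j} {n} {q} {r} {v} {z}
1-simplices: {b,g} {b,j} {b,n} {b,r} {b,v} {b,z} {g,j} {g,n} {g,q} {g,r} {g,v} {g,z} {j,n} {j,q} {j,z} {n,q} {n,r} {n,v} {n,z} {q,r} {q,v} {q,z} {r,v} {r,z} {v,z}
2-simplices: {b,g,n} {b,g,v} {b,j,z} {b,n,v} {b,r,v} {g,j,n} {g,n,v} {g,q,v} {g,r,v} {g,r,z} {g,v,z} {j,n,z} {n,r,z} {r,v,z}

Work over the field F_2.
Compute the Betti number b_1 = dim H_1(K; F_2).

n_0=8 n_1=25 n_2=14  [Z2]
∂1: piv[bg,bj,bn,br,bv,bz,gq] rk=7  ker:gj,gn,gr,gv,gz,jn,jq,jz,nq,nr,nv,nz,qr,qv,qz,rv,rz,vz
∂2: piv[bgn,bgv,bjz,bnv,brv,gjn,gqv,grv,grz,gvz,jnz,nrz] rk=12  ker:gnv,rvz
b_1=(25−7)−12=6

b_1=6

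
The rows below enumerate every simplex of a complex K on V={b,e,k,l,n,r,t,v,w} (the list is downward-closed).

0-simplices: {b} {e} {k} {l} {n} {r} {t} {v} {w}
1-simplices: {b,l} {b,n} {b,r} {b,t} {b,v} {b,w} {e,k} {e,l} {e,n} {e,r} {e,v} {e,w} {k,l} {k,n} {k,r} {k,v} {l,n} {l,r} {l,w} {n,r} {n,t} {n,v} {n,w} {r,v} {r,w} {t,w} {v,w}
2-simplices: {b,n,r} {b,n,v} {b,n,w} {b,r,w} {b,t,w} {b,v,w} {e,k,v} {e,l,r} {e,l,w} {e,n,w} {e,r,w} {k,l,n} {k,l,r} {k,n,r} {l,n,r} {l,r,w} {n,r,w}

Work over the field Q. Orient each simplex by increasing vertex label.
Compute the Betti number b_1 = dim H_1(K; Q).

b_1=5

n_0=9 n_1=27 n_2=17  [Q]
∂1: piv[bl,bn,br,bt,bv,bw,ek,el] rk=8  ker:en,er,ev,ew,kl,kn,kr,kv,ln,lr,lw,nr,nt,nv,nw,rv,rw,tw,vw
∂2: piv[bnr,bnv,bnw,brw,btw,bvw,ekv,elr,elw,enw,erw,kln,klr,knr] rk=14  ker:lnr,lrw,nrw
b_1=(27−8)−14=5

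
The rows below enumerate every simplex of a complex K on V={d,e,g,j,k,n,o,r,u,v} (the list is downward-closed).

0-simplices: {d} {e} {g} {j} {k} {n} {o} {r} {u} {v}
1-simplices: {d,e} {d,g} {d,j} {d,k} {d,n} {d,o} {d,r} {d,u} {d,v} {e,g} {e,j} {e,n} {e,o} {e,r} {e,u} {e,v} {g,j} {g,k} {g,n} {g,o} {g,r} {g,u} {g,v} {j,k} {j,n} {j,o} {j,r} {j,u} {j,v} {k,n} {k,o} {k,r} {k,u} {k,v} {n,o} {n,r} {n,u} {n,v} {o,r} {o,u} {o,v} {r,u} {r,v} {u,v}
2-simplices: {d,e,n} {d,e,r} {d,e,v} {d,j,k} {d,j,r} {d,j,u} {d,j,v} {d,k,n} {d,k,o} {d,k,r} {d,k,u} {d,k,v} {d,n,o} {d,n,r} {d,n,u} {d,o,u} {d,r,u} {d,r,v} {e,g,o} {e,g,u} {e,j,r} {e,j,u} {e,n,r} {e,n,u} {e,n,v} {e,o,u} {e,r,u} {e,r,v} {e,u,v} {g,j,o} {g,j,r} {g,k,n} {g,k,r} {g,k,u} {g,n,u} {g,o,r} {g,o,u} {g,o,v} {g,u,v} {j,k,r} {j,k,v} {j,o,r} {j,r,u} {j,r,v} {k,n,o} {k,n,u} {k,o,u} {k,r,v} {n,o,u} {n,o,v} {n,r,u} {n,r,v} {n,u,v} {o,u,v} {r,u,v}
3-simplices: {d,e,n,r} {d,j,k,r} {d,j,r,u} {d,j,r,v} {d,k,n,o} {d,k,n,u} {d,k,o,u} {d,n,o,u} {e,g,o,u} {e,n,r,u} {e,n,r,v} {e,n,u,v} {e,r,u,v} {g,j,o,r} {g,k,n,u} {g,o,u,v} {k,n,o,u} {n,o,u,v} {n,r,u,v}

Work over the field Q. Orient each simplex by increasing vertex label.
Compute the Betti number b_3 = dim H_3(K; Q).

b_3=2

n_0=10 n_1=44 n_2=55 n_3=19  [Q]
∂1: piv[de,dg,dj,dk,dn,do,dr,du,dv] rk=9  ker:eg,ej,en,eo,er,eu,ev,gj,gk,gn,go,gr,gu,gv,jk,jn,jo,jr,ju,jv,kn,ko,kr,ku,kv,no,nr,nu,nv,or,ou,ov,ru,rv,uv
∂2: piv[den,der,dev,djk,djr,dju,djv,dkn,dko,dkr,dku,dkv,dno,dnr,dnu,dou,dru,drv,ego,egu,ejr,eju,env,eou,euv,gjo,gjr,gkn,gkr,gku,gor,gov,guv] rk=33  ker:enr,enu,eru,erv,gnu,gou,jkr,jkv,jor,jru,jrv,kno,knu,kou,krv,nou,nov,nru,nrv,nuv,ouv,ruv
∂3: piv[denr,djkr,djru,djrv,dkno,dknu,dkou,dnou,egou,enru,enrv,enuv,eruv,gjor,gknu,gouv,nouv] rk=17  ker:knou,nruv
b_3=(19−17)−0=2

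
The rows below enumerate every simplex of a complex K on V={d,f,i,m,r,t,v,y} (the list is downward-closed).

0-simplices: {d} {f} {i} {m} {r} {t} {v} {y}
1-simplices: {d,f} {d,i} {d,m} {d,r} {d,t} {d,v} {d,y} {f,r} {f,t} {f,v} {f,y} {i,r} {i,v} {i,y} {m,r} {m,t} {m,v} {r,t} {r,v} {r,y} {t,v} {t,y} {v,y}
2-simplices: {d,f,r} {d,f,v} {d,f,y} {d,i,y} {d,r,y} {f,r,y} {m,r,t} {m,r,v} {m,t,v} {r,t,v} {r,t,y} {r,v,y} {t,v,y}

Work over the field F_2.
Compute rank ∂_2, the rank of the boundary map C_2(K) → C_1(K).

n_0=8 n_1=23 n_2=13  [Z2]
∂1: piv[df,di,dm,dr,dt,dv,dy] rk=7  ker:fr,ft,fv,fy,ir,iv,iy,mr,mt,mv,rt,rv,ry,tv,ty,vy
∂2: piv[dfr,dfv,dfy,diy,dry,mrt,mrv,mtv,rty,rvy] rk=10  ker:fry,rtv,tvy
rk∂_2=10

rank∂_2=10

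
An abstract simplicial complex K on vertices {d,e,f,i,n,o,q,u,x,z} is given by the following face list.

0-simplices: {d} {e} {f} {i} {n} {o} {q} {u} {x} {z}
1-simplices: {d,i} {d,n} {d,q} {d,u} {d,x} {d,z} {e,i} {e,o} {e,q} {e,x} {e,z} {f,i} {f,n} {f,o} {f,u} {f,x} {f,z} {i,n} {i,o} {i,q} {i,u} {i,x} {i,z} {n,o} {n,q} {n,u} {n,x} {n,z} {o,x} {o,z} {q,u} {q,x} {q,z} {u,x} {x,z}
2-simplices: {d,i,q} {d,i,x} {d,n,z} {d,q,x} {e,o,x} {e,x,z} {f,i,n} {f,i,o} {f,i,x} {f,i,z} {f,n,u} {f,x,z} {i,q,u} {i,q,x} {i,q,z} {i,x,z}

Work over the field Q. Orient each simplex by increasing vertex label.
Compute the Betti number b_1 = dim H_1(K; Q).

b_1=12

n_0=10 n_1=35 n_2=16  [Q]
∂1: piv[di,dn,dq,du,dx,dz,ei,eo,fi] rk=9  ker:eq,ex,ez,fn,fo,fu,fx,fz,in,io,iq,iu,ix,iz,no,nq,nu,nx,nz,ox,oz,qu,qx,qz,ux,xz
∂2: piv[diq,dix,dnz,dqx,eox,exz,fin,fio,fix,fiz,fnu,fxz,iqu,iqz] rk=14  ker:iqx,ixz
b_1=(35−9)−14=12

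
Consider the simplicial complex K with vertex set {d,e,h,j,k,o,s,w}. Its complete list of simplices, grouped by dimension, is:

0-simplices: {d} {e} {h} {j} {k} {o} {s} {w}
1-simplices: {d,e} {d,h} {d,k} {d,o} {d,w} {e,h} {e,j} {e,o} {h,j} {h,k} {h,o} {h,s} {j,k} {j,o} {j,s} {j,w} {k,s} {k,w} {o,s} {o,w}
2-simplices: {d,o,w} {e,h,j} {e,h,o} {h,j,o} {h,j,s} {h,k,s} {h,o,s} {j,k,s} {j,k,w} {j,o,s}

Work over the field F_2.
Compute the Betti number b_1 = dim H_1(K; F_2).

n_0=8 n_1=20 n_2=10  [Z2]
∂1: piv[de,dh,dk,do,dw,ej,hs] rk=7  ker:eh,eo,hj,hk,ho,jk,jo,js,jw,ks,kw,os,ow
∂2: piv[dow,ehj,eho,hjo,hjs,hks,hos,jks,jkw] rk=9  ker:jos
b_1=(20−7)−9=4

b_1=4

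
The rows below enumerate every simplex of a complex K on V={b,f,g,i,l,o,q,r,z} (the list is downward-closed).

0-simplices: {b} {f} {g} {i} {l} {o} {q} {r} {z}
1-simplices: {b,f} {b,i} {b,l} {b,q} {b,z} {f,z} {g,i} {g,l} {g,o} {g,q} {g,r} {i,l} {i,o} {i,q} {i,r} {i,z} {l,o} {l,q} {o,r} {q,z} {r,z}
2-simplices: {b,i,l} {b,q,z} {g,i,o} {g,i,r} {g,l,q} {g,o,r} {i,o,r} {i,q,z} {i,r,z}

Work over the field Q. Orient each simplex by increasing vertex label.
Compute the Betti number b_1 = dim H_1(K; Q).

b_1=5

n_0=9 n_1=21 n_2=9  [Q]
∂1: piv[bf,bi,bl,bq,bz,gi,go,gr] rk=8  ker:fz,gl,gq,il,io,iq,ir,iz,lo,lq,or,qz,rz
∂2: piv[bil,bqz,gio,gir,glq,gor,iqz,irz] rk=8  ker:ior
b_1=(21−8)−8=5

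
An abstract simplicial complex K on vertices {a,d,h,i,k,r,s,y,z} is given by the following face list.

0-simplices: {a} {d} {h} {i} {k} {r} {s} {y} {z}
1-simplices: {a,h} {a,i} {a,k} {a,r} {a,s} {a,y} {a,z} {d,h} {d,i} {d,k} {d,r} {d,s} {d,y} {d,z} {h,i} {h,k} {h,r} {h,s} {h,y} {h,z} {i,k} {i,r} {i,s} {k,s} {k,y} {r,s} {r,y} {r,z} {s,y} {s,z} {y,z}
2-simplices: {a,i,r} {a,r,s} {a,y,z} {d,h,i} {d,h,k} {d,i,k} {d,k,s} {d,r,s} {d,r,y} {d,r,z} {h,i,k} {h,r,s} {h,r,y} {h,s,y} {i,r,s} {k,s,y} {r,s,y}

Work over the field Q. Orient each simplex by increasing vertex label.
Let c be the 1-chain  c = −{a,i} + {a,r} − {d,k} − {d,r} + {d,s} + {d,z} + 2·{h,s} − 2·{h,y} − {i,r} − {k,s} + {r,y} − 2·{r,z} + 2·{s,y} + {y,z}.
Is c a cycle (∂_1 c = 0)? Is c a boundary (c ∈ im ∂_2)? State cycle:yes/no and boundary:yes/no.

n_0=9 n_1=31 n_2=17  [Q]
∂1: piv[ah,ai,ak,ar,as,ay,az,dh] rk=8  ker:di,dk,dr,ds,dy,dz,hi,hk,hr,hs,hy,hz,ik,ir,is,ks,ky,rs,ry,rz,sy,sz,yz
∂2: piv[air,ars,ayz,dhi,dhk,dik,dks,drs,dry,drz,hrs,hry,hsy,irs,ksy] rk=15  ker:hik,rsy
∂1c = 0
c vs im∂2: residual ≠ 0 ⇒ not boundary

cycle:yes boundary:no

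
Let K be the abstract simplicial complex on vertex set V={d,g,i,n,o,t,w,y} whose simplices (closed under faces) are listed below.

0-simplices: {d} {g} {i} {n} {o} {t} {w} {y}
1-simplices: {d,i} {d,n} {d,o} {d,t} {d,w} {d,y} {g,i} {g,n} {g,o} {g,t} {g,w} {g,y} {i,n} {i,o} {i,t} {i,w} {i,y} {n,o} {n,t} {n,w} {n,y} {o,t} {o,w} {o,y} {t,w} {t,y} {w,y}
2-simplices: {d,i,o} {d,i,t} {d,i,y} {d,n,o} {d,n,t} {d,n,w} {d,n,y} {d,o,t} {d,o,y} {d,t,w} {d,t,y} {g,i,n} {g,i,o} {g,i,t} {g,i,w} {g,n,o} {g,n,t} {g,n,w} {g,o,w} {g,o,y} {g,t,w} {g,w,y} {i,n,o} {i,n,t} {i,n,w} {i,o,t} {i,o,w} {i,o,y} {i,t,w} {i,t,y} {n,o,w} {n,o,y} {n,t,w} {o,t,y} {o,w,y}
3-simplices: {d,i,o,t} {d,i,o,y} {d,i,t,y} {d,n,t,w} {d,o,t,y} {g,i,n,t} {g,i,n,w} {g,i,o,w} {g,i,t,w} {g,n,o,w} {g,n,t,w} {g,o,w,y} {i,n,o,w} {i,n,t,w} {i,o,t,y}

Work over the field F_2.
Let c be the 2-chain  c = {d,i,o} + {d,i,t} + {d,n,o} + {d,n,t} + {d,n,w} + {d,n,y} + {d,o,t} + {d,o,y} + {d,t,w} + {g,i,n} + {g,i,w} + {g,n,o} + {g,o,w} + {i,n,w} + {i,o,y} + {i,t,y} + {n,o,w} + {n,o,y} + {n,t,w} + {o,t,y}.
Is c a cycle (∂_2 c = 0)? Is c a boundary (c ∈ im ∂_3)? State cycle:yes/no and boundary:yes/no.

n_0=8 n_1=27 n_2=35 n_3=15  [Z2]
∂1: piv[di,dn,do,dt,dw,dy,gi] rk=7  ker:gn,go,gt,gw,gy,in,io,it,iw,iy,no,nt,nw,ny,ot,ow,oy,tw,ty,wy
∂2: piv[dio,dit,diy,dno,dnt,dnw,dny,dot,doy,dtw,dty,gin,gio,git,giw,gno,gnw,gow,goy,gwy] rk=20  ker:gnt,gtw,ino,int,inw,iot,iow,ioy,itw,ity,now,noy,ntw,oty,owy
∂3: piv[diot,dioy,dity,dntw,doty,gint,ginw,giow,gitw,gnow,gntw,gowy,inow] rk=13  ker:intw,ioty
∂2c = 0
c vs im∂3: residual ≠ 0 ⇒ not boundary

cycle:yes boundary:no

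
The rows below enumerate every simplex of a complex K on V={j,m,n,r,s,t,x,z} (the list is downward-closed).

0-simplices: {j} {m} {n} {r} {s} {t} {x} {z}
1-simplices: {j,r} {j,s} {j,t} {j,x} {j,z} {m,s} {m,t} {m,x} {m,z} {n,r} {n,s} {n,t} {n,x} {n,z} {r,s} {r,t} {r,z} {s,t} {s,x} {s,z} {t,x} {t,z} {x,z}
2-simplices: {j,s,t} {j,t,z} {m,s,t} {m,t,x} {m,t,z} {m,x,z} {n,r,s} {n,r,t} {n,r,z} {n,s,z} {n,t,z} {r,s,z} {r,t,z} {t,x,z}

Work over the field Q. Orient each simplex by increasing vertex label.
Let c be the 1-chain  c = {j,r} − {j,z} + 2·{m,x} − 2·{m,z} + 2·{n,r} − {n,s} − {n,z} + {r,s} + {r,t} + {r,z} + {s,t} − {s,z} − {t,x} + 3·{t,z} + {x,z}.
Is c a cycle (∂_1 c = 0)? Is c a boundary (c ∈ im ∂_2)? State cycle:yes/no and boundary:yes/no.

cycle:yes boundary:no

n_0=8 n_1=23 n_2=14  [Q]
∂1: piv[jr,js,jt,jx,jz,ms,nr] rk=7  ker:mt,mx,mz,ns,nt,nx,nz,rs,rt,rz,st,sx,sz,tx,tz,xz
∂2: piv[jst,jtz,mst,mtx,mtz,mxz,nrs,nrt,nrz,nsz,ntz] rk=11  ker:rsz,rtz,txz
∂1c = 0
c vs im∂2: residual ≠ 0 ⇒ not boundary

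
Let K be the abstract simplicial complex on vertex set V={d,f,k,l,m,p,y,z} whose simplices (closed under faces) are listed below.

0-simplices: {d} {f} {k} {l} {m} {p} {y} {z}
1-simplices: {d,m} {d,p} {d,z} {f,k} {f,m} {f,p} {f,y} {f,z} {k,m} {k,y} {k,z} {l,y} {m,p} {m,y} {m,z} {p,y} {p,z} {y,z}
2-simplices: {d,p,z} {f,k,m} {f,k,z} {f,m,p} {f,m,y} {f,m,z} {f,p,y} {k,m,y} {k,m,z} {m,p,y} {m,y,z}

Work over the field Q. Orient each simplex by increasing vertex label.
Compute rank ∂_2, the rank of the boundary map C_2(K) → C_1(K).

rank∂_2=9

n_0=8 n_1=18 n_2=11  [Q]
∂1: piv[dm,dp,dz,fk,fm,fy,ly] rk=7  ker:fp,fz,km,ky,kz,mp,my,mz,py,pz,yz
∂2: piv[dpz,fkm,fkz,fmp,fmy,fmz,fpy,kmy,myz] rk=9  ker:kmz,mpy
rk∂_2=9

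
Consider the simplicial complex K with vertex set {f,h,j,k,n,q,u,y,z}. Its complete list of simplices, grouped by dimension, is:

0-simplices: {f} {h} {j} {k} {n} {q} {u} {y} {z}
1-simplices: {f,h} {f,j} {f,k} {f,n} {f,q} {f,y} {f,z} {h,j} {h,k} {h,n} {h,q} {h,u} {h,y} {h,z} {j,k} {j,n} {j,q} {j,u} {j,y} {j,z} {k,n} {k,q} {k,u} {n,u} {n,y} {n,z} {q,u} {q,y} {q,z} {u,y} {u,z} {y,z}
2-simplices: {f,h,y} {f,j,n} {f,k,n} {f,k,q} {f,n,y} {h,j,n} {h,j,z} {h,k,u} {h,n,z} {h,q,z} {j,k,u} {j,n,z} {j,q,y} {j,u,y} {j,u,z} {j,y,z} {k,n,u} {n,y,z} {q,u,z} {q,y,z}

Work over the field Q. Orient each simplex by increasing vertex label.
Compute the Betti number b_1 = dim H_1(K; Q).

b_1=5

n_0=9 n_1=32 n_2=20  [Q]
∂1: piv[fh,fj,fk,fn,fq,fy,fz,hu] rk=8  ker:hj,hk,hn,hq,hy,hz,jk,jn,jq,ju,jy,jz,kn,kq,ku,nu,ny,nz,qu,qy,qz,uy,uz,yz
∂2: piv[fhy,fjn,fkn,fkq,fny,hjn,hjz,hku,hnz,hqz,jku,jqy,juy,juz,jyz,knu,nyz,quz,qyz] rk=19  ker:jnz
b_1=(32−8)−19=5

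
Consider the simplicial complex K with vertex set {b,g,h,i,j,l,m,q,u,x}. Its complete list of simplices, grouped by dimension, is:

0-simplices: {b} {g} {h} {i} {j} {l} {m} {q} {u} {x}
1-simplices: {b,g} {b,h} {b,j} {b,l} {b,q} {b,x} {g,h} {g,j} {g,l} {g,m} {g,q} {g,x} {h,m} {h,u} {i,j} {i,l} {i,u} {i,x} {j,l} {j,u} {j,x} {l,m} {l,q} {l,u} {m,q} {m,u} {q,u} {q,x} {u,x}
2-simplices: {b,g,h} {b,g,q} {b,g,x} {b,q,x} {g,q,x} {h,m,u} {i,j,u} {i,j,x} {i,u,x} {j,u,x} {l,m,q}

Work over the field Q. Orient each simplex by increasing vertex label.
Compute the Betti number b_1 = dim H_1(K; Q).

b_1=11

n_0=10 n_1=29 n_2=11  [Q]
∂1: piv[bg,bh,bj,bl,bq,bx,gm,hu,ij] rk=9  ker:gh,gj,gl,gq,gx,hm,il,iu,ix,jl,ju,jx,lm,lq,lu,mq,mu,qu,qx,ux
∂2: piv[bgh,bgq,bgx,bqx,hmu,iju,ijx,iux,lmq] rk=9  ker:gqx,jux
b_1=(29−9)−9=11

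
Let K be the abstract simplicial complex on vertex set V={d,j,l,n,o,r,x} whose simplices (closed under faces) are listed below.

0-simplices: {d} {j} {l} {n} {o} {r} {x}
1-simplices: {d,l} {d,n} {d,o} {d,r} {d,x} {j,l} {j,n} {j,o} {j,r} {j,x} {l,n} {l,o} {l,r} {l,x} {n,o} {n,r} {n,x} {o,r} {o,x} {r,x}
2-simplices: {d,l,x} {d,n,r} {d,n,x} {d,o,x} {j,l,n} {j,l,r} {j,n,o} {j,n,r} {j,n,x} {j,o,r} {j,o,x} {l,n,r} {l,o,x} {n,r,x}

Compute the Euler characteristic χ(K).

χ(K)=1

n_0=7 n_1=20 n_2=14
χ=+7−20+14=1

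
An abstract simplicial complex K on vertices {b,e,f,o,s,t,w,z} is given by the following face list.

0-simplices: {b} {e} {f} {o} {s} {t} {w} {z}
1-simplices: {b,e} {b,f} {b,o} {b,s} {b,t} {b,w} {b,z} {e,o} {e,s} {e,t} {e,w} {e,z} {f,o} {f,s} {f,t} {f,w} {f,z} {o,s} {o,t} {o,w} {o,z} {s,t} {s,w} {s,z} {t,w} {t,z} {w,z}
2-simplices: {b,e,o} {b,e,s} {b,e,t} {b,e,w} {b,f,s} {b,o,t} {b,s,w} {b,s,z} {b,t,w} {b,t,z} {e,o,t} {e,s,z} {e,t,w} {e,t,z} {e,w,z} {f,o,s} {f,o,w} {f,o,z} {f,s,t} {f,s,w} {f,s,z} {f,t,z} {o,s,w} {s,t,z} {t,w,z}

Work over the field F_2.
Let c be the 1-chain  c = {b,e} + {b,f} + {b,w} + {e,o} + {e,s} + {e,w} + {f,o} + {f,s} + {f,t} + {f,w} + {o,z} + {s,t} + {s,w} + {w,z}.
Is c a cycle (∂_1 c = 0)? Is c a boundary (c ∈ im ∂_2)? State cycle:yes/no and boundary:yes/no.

cycle:no boundary:no

n_0=8 n_1=27 n_2=25  [Z2]
∂1: piv[be,bf,bo,bs,bt,bw,bz] rk=7  ker:eo,es,et,ew,ez,fo,fs,ft,fw,fz,os,ot,ow,oz,st,sw,sz,tw,tz,wz
∂2: piv[beo,bes,bet,bew,bfs,bot,bsw,bsz,btw,btz,esz,ewz,fos,fow,foz,fst,fsw,fsz,ftz] rk=19  ker:eot,etw,etz,osw,stz,twz
∂1c = {b} + {f} + {o} + {w}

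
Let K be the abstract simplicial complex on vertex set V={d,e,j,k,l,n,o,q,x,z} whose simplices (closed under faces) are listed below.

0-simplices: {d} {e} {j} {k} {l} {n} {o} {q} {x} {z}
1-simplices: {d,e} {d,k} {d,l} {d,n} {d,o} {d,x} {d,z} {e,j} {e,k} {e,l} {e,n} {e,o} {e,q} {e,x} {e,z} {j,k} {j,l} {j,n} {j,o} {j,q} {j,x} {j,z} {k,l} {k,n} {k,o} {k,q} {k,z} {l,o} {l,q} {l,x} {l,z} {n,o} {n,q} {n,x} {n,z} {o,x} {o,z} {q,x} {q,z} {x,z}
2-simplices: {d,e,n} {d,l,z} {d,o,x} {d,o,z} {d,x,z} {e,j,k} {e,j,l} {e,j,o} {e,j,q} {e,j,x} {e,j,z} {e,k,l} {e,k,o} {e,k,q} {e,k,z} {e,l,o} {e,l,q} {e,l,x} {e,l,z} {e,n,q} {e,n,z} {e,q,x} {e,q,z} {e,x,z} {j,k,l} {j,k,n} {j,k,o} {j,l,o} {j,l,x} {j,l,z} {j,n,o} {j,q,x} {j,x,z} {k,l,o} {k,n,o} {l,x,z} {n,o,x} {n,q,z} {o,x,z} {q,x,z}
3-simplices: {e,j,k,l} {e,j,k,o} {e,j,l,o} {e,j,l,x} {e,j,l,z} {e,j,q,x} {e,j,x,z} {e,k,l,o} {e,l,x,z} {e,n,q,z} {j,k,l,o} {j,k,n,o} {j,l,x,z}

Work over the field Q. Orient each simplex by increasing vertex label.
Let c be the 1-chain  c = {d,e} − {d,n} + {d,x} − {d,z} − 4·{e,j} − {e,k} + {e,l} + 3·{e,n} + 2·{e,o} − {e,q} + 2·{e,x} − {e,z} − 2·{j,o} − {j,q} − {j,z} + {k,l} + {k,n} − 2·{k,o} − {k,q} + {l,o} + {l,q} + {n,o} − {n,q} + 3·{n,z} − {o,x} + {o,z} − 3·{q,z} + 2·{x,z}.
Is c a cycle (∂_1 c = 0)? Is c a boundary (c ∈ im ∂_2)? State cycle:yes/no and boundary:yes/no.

cycle:yes boundary:yes

n_0=10 n_1=40 n_2=40 n_3=13  [Q]
∂1: piv[de,dk,dl,dn,do,dx,dz,ej,eq] rk=9  ker:ek,el,en,eo,ex,ez,jk,jl,jn,jo,jq,jx,jz,kl,kn,ko,kq,kz,lo,lq,lx,lz,no,nq,nx,nz,ox,oz,qx,qz,xz
∂2: piv[den,dlz,dox,doz,dxz,ejk,ejl,ejo,ejq,ejx,ejz,ekl,eko,ekq,ekz,elo,elq,elx,elz,enq,enz,eqx,eqz,exz,jkn,jno,nox] rk=27  ker:jkl,jko,jlo,jlx,jlz,jqx,jxz,klo,kno,lxz,nqz,oxz,qxz
∂3: piv[ejkl,ejko,ejlo,ejlx,ejlz,ejqx,ejxz,eklo,elxz,enqz,jkno] rk=11  ker:jklo,jlxz
∂1c = 0
c vs im∂2: reduces to 0 ⇒ boundary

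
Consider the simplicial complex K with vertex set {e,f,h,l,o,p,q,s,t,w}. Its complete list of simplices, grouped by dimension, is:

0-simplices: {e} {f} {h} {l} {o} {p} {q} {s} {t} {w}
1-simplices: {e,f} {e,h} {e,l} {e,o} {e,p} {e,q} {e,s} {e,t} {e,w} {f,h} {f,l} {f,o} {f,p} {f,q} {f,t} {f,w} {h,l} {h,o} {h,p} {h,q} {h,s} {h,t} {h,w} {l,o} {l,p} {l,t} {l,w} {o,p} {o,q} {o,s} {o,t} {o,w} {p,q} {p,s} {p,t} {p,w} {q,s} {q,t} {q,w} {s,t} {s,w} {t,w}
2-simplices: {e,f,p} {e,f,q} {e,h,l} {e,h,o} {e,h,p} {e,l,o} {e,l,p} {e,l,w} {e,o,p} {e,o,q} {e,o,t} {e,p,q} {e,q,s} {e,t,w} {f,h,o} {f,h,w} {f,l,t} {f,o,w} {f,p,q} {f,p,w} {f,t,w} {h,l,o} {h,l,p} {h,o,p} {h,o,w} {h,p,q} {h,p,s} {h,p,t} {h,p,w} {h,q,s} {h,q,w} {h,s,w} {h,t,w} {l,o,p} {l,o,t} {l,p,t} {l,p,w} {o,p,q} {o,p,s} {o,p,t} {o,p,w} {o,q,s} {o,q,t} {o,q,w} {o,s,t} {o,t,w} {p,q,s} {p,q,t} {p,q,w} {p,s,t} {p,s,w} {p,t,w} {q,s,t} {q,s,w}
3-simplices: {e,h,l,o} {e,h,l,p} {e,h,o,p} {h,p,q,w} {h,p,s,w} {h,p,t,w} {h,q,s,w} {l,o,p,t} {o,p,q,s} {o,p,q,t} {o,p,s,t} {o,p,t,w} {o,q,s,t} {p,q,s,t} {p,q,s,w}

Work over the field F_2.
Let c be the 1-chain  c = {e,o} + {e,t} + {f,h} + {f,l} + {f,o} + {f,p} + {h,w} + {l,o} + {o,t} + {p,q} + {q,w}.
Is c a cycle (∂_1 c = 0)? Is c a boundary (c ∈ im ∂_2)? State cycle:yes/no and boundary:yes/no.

n_0=10 n_1=42 n_2=54 n_3=15  [Z2]
∂1: piv[ef,eh,el,eo,ep,eq,es,et,ew] rk=9  ker:fh,fl,fo,fp,fq,ft,fw,hl,ho,hp,hq,hs,ht,hw,lo,lp,lt,lw,op,oq,os,ot,ow,pq,ps,pt,pw,qs,qt,qw,st,sw,tw
∂2: piv[efp,efq,ehl,eho,ehp,elo,elp,elw,eop,eoq,eot,epq,eqs,etw,fho,fhw,flt,fow,fpw,ftw,hpq,hps,hpt,hpw,hqs,hqw,hsw,htw,lot,lpt,ops,oqt,ost] rk=33  ker:fpq,hlo,hlp,hop,how,lop,lpw,opq,opt,opw,oqs,oqw,otw,pqs,pqt,pqw,pst,psw,ptw,qst,qsw
∂3: piv[ehlo,ehlp,ehop,hpqw,hpsw,hptw,hqsw,lopt,opqs,opqt,opst,optw,oqst,pqsw] rk=14  ker:pqst
∂1c = 0
c vs im∂2: reduces to 0 ⇒ boundary

cycle:yes boundary:yes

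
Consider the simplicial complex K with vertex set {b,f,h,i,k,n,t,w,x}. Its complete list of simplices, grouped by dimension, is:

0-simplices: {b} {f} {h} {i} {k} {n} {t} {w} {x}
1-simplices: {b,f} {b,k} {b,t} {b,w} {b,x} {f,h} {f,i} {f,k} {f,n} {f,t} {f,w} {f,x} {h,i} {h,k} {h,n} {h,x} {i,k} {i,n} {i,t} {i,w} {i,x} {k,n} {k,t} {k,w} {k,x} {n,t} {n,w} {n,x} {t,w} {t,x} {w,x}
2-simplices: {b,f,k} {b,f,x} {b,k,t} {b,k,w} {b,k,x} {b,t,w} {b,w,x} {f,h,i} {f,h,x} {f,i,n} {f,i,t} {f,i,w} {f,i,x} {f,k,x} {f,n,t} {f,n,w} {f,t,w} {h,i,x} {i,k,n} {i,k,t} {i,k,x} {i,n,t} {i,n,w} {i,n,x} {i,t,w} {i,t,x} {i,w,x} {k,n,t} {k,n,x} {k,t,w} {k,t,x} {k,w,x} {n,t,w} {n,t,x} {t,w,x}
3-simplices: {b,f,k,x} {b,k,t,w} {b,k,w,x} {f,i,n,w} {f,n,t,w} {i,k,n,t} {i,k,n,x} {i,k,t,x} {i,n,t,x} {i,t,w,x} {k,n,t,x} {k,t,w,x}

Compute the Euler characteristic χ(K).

χ(K)=1

n_0=9 n_1=31 n_2=35 n_3=12
χ=+9−31+35−12=1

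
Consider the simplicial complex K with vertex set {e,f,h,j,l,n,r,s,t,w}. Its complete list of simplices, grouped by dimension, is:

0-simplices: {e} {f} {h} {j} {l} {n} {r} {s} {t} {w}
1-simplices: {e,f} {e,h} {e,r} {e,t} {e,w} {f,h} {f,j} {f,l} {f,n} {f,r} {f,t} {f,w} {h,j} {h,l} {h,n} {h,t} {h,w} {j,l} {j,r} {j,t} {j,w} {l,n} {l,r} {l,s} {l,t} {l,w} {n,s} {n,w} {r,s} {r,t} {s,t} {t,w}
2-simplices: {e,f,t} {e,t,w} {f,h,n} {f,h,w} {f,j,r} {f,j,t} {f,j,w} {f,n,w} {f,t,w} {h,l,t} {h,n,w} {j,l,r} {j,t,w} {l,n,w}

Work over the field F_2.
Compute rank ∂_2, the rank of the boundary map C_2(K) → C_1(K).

rank∂_2=12

n_0=10 n_1=32 n_2=14  [Z2]
∂1: piv[ef,eh,er,et,ew,fj,fl,fn,ls] rk=9  ker:fh,fr,ft,fw,hj,hl,hn,ht,hw,jl,jr,jt,jw,ln,lr,lt,lw,ns,nw,rs,rt,st,tw
∂2: piv[eft,etw,fhn,fhw,fjr,fjt,fjw,fnw,ftw,hlt,jlr,lnw] rk=12  ker:hnw,jtw
rk∂_2=12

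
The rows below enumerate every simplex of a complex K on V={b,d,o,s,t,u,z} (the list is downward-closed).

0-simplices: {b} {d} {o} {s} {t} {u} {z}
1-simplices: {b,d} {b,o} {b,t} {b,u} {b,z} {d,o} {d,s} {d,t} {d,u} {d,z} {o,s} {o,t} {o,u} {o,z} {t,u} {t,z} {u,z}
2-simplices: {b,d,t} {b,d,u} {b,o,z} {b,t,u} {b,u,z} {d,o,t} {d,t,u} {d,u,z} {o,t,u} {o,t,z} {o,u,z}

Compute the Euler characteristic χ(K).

n_0=7 n_1=17 n_2=11
χ=+7−17+11=1

χ(K)=1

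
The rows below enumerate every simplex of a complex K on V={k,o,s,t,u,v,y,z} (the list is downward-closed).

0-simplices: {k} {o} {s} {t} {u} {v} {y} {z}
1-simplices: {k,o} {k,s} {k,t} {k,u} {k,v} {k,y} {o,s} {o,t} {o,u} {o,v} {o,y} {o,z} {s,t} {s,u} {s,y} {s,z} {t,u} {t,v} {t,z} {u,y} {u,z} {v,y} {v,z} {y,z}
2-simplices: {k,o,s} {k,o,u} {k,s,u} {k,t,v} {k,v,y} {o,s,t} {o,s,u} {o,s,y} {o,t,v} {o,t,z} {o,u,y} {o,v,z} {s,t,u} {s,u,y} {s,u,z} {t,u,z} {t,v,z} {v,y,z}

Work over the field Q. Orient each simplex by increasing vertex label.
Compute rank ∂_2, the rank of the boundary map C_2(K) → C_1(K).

rank∂_2=15

n_0=8 n_1=24 n_2=18  [Q]
∂1: piv[ko,ks,kt,ku,kv,ky,oz] rk=7  ker:os,ot,ou,ov,oy,st,su,sy,sz,tu,tv,tz,uy,uz,vy,vz,yz
∂2: piv[kos,kou,ksu,ktv,kvy,ost,osy,otv,otz,ouy,ovz,stu,suz,tuz,vyz] rk=15  ker:osu,suy,tvz
rk∂_2=15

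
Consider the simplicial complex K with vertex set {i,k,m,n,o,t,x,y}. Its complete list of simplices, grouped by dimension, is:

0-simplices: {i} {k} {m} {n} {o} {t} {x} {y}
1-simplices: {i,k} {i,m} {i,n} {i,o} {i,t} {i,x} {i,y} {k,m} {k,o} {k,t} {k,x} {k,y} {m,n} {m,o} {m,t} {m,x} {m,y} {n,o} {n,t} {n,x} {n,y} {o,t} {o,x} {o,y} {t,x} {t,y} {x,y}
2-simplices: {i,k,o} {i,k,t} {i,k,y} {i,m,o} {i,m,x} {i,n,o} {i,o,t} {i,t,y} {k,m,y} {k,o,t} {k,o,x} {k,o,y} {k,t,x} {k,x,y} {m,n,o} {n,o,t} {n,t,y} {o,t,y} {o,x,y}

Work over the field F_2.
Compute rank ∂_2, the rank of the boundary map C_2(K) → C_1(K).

rank∂_2=16

n_0=8 n_1=27 n_2=19  [Z2]
∂1: piv[ik,im,in,io,it,ix,iy] rk=7  ker:km,ko,kt,kx,ky,mn,mo,mt,mx,my,no,nt,nx,ny,ot,ox,oy,tx,ty,xy
∂2: piv[iko,ikt,iky,imo,imx,ino,iot,ity,kmy,kox,koy,ktx,kxy,mno,not,nty] rk=16  ker:kot,oty,oxy
rk∂_2=16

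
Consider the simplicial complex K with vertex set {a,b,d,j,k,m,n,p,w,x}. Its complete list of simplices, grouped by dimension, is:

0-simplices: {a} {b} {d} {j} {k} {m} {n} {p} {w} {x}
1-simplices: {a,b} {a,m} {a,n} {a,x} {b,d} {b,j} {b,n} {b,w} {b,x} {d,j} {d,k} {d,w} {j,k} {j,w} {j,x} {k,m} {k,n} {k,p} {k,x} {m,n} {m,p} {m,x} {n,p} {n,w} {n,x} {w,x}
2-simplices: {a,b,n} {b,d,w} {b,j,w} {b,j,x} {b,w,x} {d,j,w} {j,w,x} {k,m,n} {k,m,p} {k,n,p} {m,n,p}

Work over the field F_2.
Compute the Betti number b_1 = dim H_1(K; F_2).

b_1=8

n_0=10 n_1=26 n_2=11  [Z2]
∂1: piv[ab,am,an,ax,bd,bj,bw,dk,kp] rk=9  ker:bn,bx,dj,dw,jk,jw,jx,km,kn,kx,mn,mp,mx,np,nw,nx,wx
∂2: piv[abn,bdw,bjw,bjx,bwx,djw,kmn,kmp,knp] rk=9  ker:jwx,mnp
b_1=(26−9)−9=8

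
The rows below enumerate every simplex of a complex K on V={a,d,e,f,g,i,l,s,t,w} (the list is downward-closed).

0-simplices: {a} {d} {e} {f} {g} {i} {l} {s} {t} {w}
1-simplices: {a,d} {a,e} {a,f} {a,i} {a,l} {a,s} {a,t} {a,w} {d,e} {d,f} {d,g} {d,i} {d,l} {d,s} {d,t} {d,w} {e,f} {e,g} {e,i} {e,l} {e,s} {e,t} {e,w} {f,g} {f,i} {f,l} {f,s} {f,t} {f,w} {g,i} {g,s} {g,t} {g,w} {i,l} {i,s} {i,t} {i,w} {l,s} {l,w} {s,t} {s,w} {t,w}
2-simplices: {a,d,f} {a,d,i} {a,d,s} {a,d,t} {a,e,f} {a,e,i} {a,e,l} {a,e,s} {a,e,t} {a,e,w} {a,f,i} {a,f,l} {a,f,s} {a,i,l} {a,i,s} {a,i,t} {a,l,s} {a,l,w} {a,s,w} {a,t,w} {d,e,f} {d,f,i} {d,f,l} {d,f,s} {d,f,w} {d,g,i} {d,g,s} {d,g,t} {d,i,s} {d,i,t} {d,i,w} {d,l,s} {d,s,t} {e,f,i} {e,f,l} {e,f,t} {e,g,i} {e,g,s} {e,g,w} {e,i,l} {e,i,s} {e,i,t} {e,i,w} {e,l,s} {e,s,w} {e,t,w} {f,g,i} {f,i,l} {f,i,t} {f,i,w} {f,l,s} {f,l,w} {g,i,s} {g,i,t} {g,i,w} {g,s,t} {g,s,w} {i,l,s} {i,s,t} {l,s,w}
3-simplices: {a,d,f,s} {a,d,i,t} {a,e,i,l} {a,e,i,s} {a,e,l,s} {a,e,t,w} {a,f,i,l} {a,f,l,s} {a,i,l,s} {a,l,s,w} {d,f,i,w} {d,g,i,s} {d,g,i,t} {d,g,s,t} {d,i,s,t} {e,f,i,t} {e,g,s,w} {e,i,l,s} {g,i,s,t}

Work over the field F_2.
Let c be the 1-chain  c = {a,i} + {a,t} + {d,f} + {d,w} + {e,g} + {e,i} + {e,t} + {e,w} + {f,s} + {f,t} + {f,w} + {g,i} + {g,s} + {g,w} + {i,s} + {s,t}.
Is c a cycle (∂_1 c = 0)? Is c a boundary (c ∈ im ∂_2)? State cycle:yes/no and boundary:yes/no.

cycle:yes boundary:yes

n_0=10 n_1=42 n_2=60 n_3=19  [Z2]
∂1: piv[ad,ae,af,ai,al,as,at,aw,dg] rk=9  ker:de,df,di,dl,ds,dt,dw,ef,eg,ei,el,es,et,ew,fg,fi,fl,fs,ft,fw,gi,gs,gt,gw,il,is,it,iw,ls,lw,st,sw,tw
∂2: piv[adf,adi,ads,adt,aef,aei,ael,aes,aet,aew,afi,afl,afs,ail,ais,ait,als,alw,asw,atw,def,dfl,dfw,dgi,dgs,dgt,diw,dst,eft,egi,egw,eiw,fgi] rk=33  ker:dfi,dfs,dis,dit,dls,efi,efl,egs,eil,eis,eit,els,esw,etw,fil,fit,fiw,fls,flw,gis,git,giw,gst,gsw,ils,ist,lsw
∂3: piv[adfs,adit,aeil,aeis,aels,aetw,afil,afls,ails,alsw,dfiw,dgis,dgit,dgst,dist,efit,egsw] rk=17  ker:eils,gist
∂1c = 0
c vs im∂2: reduces to 0 ⇒ boundary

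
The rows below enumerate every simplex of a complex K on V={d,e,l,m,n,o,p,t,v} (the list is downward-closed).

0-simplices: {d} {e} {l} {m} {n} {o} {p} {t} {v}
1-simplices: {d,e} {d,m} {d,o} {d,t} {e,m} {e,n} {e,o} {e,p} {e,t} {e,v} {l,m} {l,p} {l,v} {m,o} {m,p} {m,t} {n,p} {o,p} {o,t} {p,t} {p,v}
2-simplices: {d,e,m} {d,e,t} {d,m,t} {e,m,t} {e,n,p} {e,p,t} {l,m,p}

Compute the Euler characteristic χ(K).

χ(K)=-5

n_0=9 n_1=21 n_2=7
χ=+9−21+7=-5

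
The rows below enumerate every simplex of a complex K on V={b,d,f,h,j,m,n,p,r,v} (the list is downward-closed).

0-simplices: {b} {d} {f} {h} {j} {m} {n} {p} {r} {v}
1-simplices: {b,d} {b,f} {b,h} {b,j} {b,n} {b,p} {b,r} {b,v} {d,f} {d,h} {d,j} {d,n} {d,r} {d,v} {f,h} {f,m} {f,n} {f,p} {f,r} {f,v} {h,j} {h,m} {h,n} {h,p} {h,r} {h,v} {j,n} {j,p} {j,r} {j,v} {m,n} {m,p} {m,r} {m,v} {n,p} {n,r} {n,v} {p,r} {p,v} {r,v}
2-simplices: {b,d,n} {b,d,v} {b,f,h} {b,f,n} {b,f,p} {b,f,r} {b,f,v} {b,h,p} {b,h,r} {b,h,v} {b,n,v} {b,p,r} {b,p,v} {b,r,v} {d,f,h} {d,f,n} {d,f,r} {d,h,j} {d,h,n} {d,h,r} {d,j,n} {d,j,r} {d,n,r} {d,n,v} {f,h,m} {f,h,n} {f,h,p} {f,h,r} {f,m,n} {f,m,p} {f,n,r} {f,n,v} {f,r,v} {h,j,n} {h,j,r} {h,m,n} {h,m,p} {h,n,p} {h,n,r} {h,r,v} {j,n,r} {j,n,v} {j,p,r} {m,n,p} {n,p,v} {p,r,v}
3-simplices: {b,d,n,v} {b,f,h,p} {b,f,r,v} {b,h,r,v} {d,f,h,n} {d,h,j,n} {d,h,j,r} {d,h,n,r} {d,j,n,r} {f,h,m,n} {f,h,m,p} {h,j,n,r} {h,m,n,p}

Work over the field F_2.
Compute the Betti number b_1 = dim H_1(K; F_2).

n_0=10 n_1=40 n_2=46 n_3=13  [Z2]
∂1: piv[bd,bf,bh,bj,bn,bp,br,bv,fm] rk=9  ker:df,dh,dj,dn,dr,dv,fh,fn,fp,fr,fv,hj,hm,hn,hp,hr,hv,jn,jp,jr,jv,mn,mp,mr,mv,np,nr,nv,pr,pv,rv
∂2: piv[bdn,bdv,bfh,bfn,bfp,bfr,bfv,bhp,bhr,bhv,bnv,bpr,bpv,brv,dfh,dfn,dfr,dhj,dhn,djn,djr,dnr,fhm,fmn,fmp,hnp,jnv,jpr] rk=28  ker:dhr,dnv,fhn,fhp,fhr,fnr,fnv,frv,hjn,hjr,hmn,hmp,hnr,hrv,jnr,mnp,npv,prv
∂3: piv[bdnv,bfhp,bfrv,bhrv,dfhn,dhjn,dhjr,dhnr,djnr,fhmn,fhmp,hmnp] rk=12  ker:hjnr
b_1=(40−9)−28=3

b_1=3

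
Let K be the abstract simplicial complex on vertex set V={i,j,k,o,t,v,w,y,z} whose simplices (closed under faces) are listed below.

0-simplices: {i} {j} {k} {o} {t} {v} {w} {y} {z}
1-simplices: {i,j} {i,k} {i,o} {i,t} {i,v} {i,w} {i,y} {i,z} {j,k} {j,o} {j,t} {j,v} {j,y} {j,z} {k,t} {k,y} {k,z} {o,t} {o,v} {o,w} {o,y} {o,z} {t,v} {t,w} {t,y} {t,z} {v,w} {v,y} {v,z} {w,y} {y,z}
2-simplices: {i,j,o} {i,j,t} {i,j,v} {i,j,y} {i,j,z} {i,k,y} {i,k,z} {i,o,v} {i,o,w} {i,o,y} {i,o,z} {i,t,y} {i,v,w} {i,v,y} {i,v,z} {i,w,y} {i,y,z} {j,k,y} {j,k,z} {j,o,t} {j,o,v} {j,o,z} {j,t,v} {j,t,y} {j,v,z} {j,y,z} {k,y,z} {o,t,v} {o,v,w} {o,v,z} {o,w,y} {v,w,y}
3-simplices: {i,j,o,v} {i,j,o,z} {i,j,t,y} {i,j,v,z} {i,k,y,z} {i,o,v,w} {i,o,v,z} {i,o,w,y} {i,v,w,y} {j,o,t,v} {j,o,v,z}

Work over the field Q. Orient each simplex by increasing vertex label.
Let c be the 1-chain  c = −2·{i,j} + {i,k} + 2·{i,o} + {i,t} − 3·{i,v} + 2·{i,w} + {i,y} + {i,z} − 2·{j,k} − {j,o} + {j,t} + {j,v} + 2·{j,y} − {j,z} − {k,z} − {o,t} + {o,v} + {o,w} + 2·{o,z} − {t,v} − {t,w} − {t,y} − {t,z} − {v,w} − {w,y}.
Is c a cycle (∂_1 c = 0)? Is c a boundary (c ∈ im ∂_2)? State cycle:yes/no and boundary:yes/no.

cycle:no boundary:no

n_0=9 n_1=31 n_2=32 n_3=11  [Q]
∂1: piv[ij,ik,io,it,iv,iw,iy,iz] rk=8  ker:jk,jo,jt,jv,jy,jz,kt,ky,kz,ot,ov,ow,oy,oz,tv,tw,ty,tz,vw,vy,vz,wy,yz
∂2: piv[ijo,ijt,ijv,ijy,ijz,iky,ikz,iov,iow,ioy,ioz,ity,ivw,ivy,ivz,iwy,iyz,jky,jot,jtv] rk=20  ker:jkz,jov,joz,jty,jvz,jyz,kyz,otv,ovw,ovz,owy,vwy
∂3: piv[ijov,ijoz,ijty,ijvz,ikyz,iovw,iovz,iowy,ivwy,jotv] rk=10  ker:jovz
∂1c = −3·{i} − 2·{j} − 2·{o} + 5·{t} − {v} + 2·{w} + {y}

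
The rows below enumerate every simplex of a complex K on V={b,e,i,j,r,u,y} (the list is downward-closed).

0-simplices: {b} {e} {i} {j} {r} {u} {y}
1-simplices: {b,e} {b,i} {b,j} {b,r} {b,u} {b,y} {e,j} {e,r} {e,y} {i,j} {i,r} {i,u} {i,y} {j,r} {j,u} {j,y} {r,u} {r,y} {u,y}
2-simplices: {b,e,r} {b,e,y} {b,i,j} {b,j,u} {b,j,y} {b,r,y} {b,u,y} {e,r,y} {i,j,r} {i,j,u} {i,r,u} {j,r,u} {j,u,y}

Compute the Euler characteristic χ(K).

χ(K)=1

n_0=7 n_1=19 n_2=13
χ=+7−19+13=1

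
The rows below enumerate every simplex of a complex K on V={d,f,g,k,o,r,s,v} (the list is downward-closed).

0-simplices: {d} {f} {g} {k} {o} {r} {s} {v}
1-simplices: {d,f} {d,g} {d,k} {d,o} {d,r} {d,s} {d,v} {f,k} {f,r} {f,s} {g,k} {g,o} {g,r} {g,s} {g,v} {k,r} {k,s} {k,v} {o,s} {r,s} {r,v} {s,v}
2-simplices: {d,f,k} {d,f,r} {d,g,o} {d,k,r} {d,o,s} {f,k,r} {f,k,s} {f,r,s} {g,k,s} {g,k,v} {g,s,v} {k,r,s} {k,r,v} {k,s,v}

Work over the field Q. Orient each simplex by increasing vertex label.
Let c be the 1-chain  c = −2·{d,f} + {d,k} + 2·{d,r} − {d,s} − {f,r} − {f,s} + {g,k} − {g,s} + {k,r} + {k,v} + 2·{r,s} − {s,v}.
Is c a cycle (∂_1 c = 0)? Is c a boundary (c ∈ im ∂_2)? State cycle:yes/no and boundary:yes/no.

cycle:yes boundary:no

n_0=8 n_1=22 n_2=14  [Q]
∂1: piv[df,dg,dk,do,dr,ds,dv] rk=7  ker:fk,fr,fs,gk,go,gr,gs,gv,kr,ks,kv,os,rs,rv,sv
∂2: piv[dfk,dfr,dgo,dkr,dos,fks,frs,gks,gkv,gsv,krv] rk=11  ker:fkr,krs,ksv
∂1c = 0
c vs im∂2: residual ≠ 0 ⇒ not boundary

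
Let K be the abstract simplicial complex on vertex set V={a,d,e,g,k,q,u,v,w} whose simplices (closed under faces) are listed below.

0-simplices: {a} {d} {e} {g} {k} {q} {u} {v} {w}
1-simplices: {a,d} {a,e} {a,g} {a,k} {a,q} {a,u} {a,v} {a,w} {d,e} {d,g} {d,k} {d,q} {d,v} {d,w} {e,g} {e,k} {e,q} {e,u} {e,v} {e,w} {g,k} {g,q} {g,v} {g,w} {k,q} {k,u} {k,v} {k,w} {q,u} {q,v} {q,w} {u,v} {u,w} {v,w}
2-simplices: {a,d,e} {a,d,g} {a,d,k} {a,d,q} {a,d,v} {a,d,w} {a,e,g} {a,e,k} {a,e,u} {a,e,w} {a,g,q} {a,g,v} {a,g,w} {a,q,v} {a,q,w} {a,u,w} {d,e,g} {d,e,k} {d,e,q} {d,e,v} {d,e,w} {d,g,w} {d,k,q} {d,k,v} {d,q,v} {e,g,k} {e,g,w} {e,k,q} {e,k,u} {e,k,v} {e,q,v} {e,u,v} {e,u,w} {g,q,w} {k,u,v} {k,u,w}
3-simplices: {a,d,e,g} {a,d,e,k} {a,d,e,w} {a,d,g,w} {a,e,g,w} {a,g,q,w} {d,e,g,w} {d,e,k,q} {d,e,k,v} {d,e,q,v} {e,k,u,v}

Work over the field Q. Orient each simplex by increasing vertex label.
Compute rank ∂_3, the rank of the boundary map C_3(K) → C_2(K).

n_0=9 n_1=34 n_2=36 n_3=11  [Q]
∂1: piv[ad,ae,ag,ak,aq,au,av,aw] rk=8  ker:de,dg,dk,dq,dv,dw,eg,ek,eq,eu,ev,ew,gk,gq,gv,gw,kq,ku,kv,kw,qu,qv,qw,uv,uw,vw
∂2: piv[ade,adg,adk,adq,adv,adw,aeg,aek,aeu,aew,agq,agv,agw,aqv,aqw,auw,deq,dev,dkq,dkv,egk,eku,euv,kuw] rk=24  ker:deg,dek,dew,dgw,dqv,egw,ekq,ekv,eqv,euw,gqw,kuv
∂3: piv[adeg,adek,adew,adgw,aegw,agqw,dekq,dekv,deqv,ekuv] rk=10  ker:degw
rk∂_3=10

rank∂_3=10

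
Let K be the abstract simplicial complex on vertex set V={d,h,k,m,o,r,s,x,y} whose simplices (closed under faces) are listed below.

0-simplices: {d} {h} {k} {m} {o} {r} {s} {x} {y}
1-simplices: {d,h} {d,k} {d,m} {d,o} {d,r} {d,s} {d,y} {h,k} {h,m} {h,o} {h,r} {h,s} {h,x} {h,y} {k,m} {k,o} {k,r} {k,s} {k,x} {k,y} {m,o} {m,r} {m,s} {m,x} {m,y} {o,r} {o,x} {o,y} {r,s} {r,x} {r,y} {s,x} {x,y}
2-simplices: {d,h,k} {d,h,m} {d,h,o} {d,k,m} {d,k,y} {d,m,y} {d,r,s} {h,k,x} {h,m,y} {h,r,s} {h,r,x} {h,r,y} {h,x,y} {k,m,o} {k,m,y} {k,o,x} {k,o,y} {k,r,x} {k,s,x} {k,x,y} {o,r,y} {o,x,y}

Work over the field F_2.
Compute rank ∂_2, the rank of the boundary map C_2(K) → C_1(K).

rank∂_2=19

n_0=9 n_1=33 n_2=22  [Z2]
∂1: piv[dh,dk,dm,do,dr,ds,dy,hx] rk=8  ker:hk,hm,ho,hr,hs,hy,km,ko,kr,ks,kx,ky,mo,mr,ms,mx,my,or,ox,oy,rs,rx,ry,sx,xy
∂2: piv[dhk,dhm,dho,dkm,dky,dmy,drs,hkx,hmy,hrs,hrx,hry,hxy,kmo,kox,koy,krx,ksx,ory] rk=19  ker:kmy,kxy,oxy
rk∂_2=19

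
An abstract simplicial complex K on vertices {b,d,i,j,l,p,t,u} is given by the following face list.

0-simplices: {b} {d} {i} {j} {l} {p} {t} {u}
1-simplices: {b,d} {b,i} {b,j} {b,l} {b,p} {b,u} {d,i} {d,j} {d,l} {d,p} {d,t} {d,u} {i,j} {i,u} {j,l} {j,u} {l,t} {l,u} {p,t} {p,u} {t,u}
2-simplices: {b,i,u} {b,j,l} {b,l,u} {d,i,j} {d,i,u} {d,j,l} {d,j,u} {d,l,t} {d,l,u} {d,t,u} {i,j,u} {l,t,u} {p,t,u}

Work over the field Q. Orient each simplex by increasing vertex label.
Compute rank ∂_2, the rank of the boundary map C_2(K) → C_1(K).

rank∂_2=11

n_0=8 n_1=21 n_2=13  [Q]
∂1: piv[bd,bi,bj,bl,bp,bu,dt] rk=7  ker:di,dj,dl,dp,du,ij,iu,jl,ju,lt,lu,pt,pu,tu
∂2: piv[biu,bjl,blu,dij,diu,djl,dju,dlt,dlu,dtu,ptu] rk=11  ker:iju,ltu
rk∂_2=11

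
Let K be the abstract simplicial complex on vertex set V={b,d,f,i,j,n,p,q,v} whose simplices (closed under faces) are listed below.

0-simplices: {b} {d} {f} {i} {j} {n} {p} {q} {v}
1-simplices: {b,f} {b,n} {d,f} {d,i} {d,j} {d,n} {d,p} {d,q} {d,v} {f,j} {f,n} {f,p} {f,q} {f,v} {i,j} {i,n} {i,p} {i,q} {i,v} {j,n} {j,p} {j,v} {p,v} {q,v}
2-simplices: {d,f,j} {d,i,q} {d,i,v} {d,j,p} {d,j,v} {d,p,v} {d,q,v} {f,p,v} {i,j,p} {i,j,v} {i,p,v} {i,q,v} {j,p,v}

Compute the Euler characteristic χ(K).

χ(K)=-2

n_0=9 n_1=24 n_2=13
χ=+9−24+13=-2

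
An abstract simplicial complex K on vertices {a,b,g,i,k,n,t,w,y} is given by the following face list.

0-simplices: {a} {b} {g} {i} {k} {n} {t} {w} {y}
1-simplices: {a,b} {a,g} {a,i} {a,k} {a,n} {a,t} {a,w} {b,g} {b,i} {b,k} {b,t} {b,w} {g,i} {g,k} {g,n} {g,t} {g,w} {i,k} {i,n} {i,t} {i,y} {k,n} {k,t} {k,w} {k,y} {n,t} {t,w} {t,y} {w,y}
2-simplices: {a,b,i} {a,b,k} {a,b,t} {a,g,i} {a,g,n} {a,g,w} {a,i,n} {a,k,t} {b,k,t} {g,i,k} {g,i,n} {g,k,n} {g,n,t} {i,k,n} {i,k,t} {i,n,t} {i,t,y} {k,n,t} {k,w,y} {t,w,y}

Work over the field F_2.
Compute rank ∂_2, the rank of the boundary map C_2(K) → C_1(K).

n_0=9 n_1=29 n_2=20  [Z2]
∂1: piv[ab,ag,ai,ak,an,at,aw,iy] rk=8  ker:bg,bi,bk,bt,bw,gi,gk,gn,gt,gw,ik,in,it,kn,kt,kw,ky,nt,tw,ty,wy
∂2: piv[abi,abk,abt,agi,agn,agw,ain,akt,gik,gkn,gnt,ikt,int,ity,kwy,twy] rk=16  ker:bkt,gin,ikn,knt
rk∂_2=16

rank∂_2=16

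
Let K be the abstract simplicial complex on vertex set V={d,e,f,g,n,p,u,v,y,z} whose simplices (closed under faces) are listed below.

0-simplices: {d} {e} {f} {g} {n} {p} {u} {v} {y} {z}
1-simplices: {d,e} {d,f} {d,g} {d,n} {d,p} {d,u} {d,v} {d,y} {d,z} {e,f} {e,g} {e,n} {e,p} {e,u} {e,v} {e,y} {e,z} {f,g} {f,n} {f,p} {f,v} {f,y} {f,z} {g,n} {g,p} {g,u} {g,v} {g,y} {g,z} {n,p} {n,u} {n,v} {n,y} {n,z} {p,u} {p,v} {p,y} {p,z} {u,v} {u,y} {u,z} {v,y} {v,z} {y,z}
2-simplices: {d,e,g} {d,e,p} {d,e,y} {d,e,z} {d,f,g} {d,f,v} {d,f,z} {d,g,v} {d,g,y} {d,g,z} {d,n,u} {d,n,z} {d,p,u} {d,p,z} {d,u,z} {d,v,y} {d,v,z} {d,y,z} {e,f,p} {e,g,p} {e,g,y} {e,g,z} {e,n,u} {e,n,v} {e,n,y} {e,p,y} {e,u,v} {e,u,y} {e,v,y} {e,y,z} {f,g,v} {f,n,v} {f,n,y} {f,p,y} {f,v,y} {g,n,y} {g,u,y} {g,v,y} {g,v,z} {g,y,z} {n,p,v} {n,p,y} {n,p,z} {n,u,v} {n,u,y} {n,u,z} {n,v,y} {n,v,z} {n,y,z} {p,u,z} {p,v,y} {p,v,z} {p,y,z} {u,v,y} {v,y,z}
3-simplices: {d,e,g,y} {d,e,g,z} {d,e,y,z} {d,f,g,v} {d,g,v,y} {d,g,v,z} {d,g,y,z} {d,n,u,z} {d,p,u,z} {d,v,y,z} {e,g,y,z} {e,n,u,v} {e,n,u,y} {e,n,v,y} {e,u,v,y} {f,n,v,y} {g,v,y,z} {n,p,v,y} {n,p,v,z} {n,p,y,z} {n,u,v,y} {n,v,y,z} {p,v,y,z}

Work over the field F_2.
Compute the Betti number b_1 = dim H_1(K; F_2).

b_1=0

n_0=10 n_1=44 n_2=55 n_3=23  [Z2]
∂1: piv[de,df,dg,dn,dp,du,dv,dy,dz] rk=9  ker:ef,eg,en,ep,eu,ev,ey,ez,fg,fn,fp,fv,fy,fz,gn,gp,gu,gv,gy,gz,np,nu,nv,ny,nz,pu,pv,py,pz,uv,uy,uz,vy,vz,yz
∂2: piv[deg,dep,dey,dez,dfg,dfv,dfz,dgv,dgy,dgz,dnu,dnz,dpu,dpz,duz,dvy,dvz,dyz,efp,egp,enu,env,eny,epy,euv,euy,evy,fnv,fny,fpy,gny,guy,npv,npy,npz] rk=35  ker:egy,egz,eyz,fgv,fvy,gvy,gvz,gyz,nuv,nuy,nuz,nvy,nvz,nyz,puz,pvy,pvz,pyz,uvy,vyz
∂3: piv[degy,degz,deyz,dfgv,dgvy,dgvz,dgyz,dnuz,dpuz,dvyz,enuv,enuy,envy,euvy,fnvy,npvy,npvz,npyz,nvyz] rk=19  ker:egyz,gvyz,nuvy,pvyz
b_1=(44−9)−35=0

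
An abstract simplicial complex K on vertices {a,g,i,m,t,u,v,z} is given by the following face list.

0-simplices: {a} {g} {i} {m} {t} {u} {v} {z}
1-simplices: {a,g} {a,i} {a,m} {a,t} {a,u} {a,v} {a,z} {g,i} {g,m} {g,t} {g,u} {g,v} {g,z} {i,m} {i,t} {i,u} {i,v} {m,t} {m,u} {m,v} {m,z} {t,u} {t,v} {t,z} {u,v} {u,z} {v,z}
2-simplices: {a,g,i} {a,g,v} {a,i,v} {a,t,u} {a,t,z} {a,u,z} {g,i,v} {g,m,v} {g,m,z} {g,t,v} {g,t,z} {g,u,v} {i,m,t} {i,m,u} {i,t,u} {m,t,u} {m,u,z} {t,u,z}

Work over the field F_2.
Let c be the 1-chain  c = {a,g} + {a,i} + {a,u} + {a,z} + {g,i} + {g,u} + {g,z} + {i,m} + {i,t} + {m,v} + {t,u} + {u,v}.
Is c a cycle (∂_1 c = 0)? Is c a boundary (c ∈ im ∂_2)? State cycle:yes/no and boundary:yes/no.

cycle:yes boundary:yes

n_0=8 n_1=27 n_2=18  [Z2]
∂1: piv[ag,ai,am,at,au,av,az] rk=7  ker:gi,gm,gt,gu,gv,gz,im,it,iu,iv,mt,mu,mv,mz,tu,tv,tz,uv,uz,vz
∂2: piv[agi,agv,aiv,atu,atz,auz,gmv,gmz,gtv,gtz,guv,imt,imu,itu,muz] rk=15  ker:giv,mtu,tuz
∂1c = 0
c vs im∂2: reduces to 0 ⇒ boundary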